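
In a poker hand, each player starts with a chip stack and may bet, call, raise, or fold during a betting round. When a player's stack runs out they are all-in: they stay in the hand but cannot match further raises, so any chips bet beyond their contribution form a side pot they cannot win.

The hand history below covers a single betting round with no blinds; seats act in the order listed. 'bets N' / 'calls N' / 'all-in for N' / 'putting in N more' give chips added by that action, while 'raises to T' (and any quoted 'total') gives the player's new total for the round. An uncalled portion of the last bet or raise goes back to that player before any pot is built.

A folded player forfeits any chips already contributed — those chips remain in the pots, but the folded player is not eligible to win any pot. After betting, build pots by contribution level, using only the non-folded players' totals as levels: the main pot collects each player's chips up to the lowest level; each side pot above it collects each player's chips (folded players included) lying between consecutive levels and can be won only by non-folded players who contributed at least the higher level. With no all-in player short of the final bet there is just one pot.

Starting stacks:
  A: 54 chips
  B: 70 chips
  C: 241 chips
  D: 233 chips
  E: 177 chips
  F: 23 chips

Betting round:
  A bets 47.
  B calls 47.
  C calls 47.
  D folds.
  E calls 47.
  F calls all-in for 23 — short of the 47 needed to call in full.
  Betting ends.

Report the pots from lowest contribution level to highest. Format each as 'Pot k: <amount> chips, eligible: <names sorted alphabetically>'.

Pot 1: 115 chips, eligible: A, B, C, E, F
Pot 2: 96 chips, eligible: A, B, C, E

Derivation:
Contributions: A=47, B=47, C=47, E=47, F=23
Folded: D
Pot levels (distinct totals of non-folded players): 23, 47
Layer 1-23: 23 each from A, B, C, E, F = 23*5 = 115 chips; eligible A, B, C, E, F
Layer 24-47: 24 each from A, B, C, E = 24*4 = 96 chips; eligible A, B, C, E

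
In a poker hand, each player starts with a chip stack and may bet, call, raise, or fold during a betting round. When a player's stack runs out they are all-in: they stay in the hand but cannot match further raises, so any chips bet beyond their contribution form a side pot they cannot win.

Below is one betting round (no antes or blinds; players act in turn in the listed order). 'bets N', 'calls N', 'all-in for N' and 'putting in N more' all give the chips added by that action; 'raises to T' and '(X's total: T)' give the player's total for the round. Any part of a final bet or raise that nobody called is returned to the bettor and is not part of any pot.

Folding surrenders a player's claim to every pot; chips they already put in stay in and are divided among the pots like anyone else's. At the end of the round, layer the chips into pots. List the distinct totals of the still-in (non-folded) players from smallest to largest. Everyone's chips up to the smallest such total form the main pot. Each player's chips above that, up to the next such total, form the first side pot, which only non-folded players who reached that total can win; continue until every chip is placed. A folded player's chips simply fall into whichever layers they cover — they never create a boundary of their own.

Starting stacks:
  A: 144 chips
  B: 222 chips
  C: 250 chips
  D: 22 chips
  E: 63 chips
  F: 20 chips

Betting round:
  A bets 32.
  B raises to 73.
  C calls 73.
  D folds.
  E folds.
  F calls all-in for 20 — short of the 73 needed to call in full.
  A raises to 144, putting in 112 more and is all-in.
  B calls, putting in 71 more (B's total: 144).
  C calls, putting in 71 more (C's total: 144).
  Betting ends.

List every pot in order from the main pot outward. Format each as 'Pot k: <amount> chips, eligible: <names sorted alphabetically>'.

Pot 1: 80 chips, eligible: A, B, C, F
Pot 2: 372 chips, eligible: A, B, C

Derivation:
Contributions: A=144, B=144, C=144, F=20
Folded: D, E
Pot levels (distinct totals of non-folded players): 20, 144
Layer 1-20: 20 each from A, B, C, F = 20*4 = 80 chips; eligible A, B, C, F
Layer 21-144: 124 each from A, B, C = 124*3 = 372 chips; eligible A, B, C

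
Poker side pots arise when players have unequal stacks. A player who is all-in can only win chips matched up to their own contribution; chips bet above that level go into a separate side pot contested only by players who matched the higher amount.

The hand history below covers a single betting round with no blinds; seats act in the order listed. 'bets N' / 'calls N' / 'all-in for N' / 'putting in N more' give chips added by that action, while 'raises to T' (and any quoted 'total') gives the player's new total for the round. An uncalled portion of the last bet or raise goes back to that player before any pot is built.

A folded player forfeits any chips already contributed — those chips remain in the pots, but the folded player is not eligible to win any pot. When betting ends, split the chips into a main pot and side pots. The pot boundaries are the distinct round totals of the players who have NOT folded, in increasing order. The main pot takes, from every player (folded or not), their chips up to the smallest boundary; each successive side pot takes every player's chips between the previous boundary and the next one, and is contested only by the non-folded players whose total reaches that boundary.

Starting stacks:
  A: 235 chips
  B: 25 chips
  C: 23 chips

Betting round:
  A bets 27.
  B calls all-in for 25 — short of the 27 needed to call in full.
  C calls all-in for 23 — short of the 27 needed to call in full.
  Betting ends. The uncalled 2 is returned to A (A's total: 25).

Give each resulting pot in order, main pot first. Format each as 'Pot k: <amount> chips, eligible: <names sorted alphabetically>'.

Pot 1: 69 chips, eligible: A, B, C
Pot 2: 4 chips, eligible: A, B

Derivation:
Contributions (after 2 returned to A): A=25, B=25, C=23
Pot levels (distinct totals of non-folded players): 23, 25
Layer 1-23: 23 each from A, B, C = 23*3 = 69 chips; eligible A, B, C
Layer 24-25: 2 each from A, B = 2*2 = 4 chips; eligible A, B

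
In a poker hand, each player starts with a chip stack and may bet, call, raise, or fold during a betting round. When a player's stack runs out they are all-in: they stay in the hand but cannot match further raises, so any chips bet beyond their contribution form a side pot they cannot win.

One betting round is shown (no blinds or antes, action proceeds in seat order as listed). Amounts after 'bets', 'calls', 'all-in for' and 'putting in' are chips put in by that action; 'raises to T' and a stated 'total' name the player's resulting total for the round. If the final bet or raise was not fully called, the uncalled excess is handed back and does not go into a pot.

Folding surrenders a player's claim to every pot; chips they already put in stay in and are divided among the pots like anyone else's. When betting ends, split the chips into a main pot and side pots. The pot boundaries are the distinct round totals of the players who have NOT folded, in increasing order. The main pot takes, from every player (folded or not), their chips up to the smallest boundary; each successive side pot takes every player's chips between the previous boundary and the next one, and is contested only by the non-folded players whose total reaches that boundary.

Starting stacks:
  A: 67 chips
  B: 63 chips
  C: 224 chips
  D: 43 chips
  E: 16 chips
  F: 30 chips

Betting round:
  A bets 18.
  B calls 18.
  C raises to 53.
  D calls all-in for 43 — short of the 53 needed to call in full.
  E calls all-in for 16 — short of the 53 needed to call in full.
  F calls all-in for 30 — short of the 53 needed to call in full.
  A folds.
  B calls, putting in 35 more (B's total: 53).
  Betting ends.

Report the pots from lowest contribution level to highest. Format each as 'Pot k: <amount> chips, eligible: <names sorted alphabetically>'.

Pot 1: 96 chips, eligible: B, C, D, E, F
Pot 2: 58 chips, eligible: B, C, D, F
Pot 3: 39 chips, eligible: B, C, D
Pot 4: 20 chips, eligible: B, C

Derivation:
Contributions: A=18, B=53, C=53, D=43, E=16, F=30
Folded: A
Pot levels (distinct totals of non-folded players): 16, 30, 43, 53
Layer 1-16: 16 each from A, B, C, D, E, F = 16*6 = 96 chips; eligible B, C, D, E, F
Layer 17-30: A 2 + B 14 + C 14 + D 14 + F 14 = 58 chips; eligible B, C, D, F
Layer 31-43: 13 each from B, C, D = 13*3 = 39 chips; eligible B, C, D
Layer 44-53: 10 each from B, C = 10*2 = 20 chips; eligible B, C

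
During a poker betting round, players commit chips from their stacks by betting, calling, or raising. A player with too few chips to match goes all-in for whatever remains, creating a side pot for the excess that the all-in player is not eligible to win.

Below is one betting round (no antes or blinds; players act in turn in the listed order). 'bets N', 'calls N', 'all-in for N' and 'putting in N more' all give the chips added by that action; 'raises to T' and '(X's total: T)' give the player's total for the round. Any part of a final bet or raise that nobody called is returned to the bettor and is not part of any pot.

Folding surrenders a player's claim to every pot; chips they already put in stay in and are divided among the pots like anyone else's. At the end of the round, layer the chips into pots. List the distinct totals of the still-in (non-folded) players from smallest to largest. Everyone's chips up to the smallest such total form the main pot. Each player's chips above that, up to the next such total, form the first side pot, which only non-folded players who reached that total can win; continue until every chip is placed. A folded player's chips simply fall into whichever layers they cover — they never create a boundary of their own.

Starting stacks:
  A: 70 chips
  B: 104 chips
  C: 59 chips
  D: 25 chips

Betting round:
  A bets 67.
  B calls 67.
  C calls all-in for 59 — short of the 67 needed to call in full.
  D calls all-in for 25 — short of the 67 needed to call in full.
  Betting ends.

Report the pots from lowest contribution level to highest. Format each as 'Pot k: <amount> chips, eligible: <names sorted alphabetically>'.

Pot 1: 100 chips, eligible: A, B, C, D
Pot 2: 102 chips, eligible: A, B, C
Pot 3: 16 chips, eligible: A, B

Derivation:
Contributions: A=67, B=67, C=59, D=25
Pot levels (distinct totals of non-folded players): 25, 59, 67
Layer 1-25: 25 each from A, B, C, D = 25*4 = 100 chips; eligible A, B, C, D
Layer 26-59: 34 each from A, B, C = 34*3 = 102 chips; eligible A, B, C
Layer 60-67: 8 each from A, B = 8*2 = 16 chips; eligible A, B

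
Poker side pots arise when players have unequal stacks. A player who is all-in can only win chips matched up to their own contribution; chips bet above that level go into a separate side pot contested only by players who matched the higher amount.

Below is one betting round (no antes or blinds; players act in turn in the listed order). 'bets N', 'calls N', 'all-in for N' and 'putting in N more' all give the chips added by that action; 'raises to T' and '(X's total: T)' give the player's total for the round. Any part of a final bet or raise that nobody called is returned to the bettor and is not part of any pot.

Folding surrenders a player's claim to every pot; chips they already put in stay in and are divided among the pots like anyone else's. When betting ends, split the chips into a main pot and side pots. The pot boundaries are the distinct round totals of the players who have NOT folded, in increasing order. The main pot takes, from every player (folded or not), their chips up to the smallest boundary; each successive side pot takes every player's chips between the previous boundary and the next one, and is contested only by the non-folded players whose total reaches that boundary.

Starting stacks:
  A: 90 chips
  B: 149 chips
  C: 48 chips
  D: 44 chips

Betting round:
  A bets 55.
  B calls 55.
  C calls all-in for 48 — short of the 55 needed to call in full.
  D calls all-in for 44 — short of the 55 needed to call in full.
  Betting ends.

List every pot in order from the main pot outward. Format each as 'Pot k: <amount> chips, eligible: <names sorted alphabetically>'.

Contributions: A=55, B=55, C=48, D=44
Pot levels (distinct totals of non-folded players): 44, 48, 55
Layer 1-44: 44 each from A, B, C, D = 44*4 = 176 chips; eligible A, B, C, D
Layer 45-48: 4 each from A, B, C = 4*3 = 12 chips; eligible A, B, C
Layer 49-55: 7 each from A, B = 7*2 = 14 chips; eligible A, B

Pot 1: 176 chips, eligible: A, B, C, D
Pot 2: 12 chips, eligible: A, B, C
Pot 3: 14 chips, eligible: A, B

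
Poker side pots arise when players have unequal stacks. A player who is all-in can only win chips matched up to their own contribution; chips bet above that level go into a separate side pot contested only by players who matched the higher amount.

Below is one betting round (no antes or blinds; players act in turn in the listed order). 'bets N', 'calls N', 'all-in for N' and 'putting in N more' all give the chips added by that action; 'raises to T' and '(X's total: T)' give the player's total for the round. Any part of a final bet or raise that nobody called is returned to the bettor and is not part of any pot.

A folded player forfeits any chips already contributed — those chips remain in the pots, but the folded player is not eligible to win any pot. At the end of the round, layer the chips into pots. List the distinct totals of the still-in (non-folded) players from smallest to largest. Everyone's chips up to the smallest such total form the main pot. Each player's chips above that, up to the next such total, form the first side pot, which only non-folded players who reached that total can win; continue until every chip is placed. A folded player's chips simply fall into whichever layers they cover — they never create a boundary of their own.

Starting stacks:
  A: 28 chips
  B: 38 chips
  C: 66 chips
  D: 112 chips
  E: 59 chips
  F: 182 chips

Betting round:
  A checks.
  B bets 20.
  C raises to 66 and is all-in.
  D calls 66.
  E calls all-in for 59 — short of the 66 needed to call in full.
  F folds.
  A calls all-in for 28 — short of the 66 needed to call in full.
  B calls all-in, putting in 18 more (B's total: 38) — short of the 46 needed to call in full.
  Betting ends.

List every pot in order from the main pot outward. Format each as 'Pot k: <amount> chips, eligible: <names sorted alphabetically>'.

Pot 1: 140 chips, eligible: A, B, C, D, E
Pot 2: 40 chips, eligible: B, C, D, E
Pot 3: 63 chips, eligible: C, D, E
Pot 4: 14 chips, eligible: C, D

Derivation:
Contributions: A=28, B=38, C=66, D=66, E=59
Folded: F
Pot levels (distinct totals of non-folded players): 28, 38, 59, 66
Layer 1-28: 28 each from A, B, C, D, E = 28*5 = 140 chips; eligible A, B, C, D, E
Layer 29-38: 10 each from B, C, D, E = 10*4 = 40 chips; eligible B, C, D, E
Layer 39-59: 21 each from C, D, E = 21*3 = 63 chips; eligible C, D, E
Layer 60-66: 7 each from C, D = 7*2 = 14 chips; eligible C, D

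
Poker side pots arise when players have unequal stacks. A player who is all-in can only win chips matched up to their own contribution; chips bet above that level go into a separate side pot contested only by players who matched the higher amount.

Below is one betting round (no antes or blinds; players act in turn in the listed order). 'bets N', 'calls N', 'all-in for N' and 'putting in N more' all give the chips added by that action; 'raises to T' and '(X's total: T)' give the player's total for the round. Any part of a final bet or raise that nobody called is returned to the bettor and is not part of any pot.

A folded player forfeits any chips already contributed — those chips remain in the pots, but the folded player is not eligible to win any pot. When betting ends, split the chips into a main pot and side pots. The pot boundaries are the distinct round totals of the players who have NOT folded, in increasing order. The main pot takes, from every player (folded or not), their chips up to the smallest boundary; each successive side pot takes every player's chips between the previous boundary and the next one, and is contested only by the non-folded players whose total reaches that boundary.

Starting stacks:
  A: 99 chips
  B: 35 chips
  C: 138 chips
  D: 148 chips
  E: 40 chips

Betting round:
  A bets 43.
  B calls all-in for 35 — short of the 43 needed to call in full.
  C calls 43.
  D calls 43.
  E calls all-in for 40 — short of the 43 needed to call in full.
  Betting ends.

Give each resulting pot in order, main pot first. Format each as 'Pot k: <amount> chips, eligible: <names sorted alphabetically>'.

Pot 1: 175 chips, eligible: A, B, C, D, E
Pot 2: 20 chips, eligible: A, C, D, E
Pot 3: 9 chips, eligible: A, C, D

Derivation:
Contributions: A=43, B=35, C=43, D=43, E=40
Pot levels (distinct totals of non-folded players): 35, 40, 43
Layer 1-35: 35 each from A, B, C, D, E = 35*5 = 175 chips; eligible A, B, C, D, E
Layer 36-40: 5 each from A, C, D, E = 5*4 = 20 chips; eligible A, C, D, E
Layer 41-43: 3 each from A, C, D = 3*3 = 9 chips; eligible A, C, D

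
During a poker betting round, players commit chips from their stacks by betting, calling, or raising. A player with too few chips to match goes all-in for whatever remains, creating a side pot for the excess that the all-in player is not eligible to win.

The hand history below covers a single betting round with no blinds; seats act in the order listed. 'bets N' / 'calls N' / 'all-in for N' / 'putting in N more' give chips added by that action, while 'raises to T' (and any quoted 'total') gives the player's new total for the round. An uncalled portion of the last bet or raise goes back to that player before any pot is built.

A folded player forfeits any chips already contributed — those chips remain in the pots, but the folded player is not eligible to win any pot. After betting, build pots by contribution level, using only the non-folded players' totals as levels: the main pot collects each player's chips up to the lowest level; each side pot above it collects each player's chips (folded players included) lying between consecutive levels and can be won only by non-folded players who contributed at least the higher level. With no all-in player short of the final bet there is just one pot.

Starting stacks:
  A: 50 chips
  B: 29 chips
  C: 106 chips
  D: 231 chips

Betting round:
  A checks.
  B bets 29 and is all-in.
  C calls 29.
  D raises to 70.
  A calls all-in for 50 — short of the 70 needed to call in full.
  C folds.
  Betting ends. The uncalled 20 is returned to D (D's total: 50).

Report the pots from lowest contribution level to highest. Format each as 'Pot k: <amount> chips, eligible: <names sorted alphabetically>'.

Contributions (after 20 returned to D): A=50, B=29, C=29, D=50
Folded: C
Pot levels (distinct totals of non-folded players): 29, 50
Layer 1-29: 29 each from A, B, C, D = 29*4 = 116 chips; eligible A, B, D
Layer 30-50: 21 each from A, D = 21*2 = 42 chips; eligible A, D

Pot 1: 116 chips, eligible: A, B, D
Pot 2: 42 chips, eligible: A, D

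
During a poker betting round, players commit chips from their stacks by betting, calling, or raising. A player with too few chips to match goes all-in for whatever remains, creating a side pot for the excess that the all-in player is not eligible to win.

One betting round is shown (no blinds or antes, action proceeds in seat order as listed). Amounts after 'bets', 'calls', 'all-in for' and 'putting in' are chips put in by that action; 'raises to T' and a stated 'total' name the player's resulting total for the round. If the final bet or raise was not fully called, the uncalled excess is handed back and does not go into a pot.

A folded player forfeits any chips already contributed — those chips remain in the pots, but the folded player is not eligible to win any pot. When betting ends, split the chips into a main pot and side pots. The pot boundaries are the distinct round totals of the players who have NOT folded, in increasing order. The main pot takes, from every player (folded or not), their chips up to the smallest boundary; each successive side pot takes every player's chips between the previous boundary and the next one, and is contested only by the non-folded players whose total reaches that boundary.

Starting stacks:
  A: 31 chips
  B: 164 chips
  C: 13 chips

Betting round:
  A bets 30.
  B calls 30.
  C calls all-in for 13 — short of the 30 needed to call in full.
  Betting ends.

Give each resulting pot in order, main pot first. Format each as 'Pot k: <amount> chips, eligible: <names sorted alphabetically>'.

Contributions: A=30, B=30, C=13
Pot levels (distinct totals of non-folded players): 13, 30
Layer 1-13: 13 each from A, B, C = 13*3 = 39 chips; eligible A, B, C
Layer 14-30: 17 each from A, B = 17*2 = 34 chips; eligible A, B

Pot 1: 39 chips, eligible: A, B, C
Pot 2: 34 chips, eligible: A, B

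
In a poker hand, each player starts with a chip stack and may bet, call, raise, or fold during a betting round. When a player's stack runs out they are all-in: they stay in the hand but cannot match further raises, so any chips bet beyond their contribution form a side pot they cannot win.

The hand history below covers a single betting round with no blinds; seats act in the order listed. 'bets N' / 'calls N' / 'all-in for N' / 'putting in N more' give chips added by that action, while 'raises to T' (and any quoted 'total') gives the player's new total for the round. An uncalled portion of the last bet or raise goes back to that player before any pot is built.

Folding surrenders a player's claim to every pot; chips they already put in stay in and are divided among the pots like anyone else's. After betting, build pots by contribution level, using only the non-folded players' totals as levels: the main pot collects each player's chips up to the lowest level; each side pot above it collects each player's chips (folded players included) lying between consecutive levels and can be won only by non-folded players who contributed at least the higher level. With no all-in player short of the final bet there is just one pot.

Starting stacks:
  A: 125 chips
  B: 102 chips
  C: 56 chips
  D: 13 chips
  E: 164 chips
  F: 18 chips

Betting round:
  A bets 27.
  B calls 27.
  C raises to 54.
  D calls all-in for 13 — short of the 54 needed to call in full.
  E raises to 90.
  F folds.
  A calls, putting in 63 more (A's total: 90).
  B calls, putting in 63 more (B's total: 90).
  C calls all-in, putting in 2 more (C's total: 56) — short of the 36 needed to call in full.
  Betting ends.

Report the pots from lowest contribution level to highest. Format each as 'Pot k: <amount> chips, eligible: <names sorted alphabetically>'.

Contributions: A=90, B=90, C=56, D=13, E=90
Folded: F
Pot levels (distinct totals of non-folded players): 13, 56, 90
Layer 1-13: 13 each from A, B, C, D, E = 13*5 = 65 chips; eligible A, B, C, D, E
Layer 14-56: 43 each from A, B, C, E = 43*4 = 172 chips; eligible A, B, C, E
Layer 57-90: 34 each from A, B, E = 34*3 = 102 chips; eligible A, B, E

Pot 1: 65 chips, eligible: A, B, C, D, E
Pot 2: 172 chips, eligible: A, B, C, E
Pot 3: 102 chips, eligible: A, B, E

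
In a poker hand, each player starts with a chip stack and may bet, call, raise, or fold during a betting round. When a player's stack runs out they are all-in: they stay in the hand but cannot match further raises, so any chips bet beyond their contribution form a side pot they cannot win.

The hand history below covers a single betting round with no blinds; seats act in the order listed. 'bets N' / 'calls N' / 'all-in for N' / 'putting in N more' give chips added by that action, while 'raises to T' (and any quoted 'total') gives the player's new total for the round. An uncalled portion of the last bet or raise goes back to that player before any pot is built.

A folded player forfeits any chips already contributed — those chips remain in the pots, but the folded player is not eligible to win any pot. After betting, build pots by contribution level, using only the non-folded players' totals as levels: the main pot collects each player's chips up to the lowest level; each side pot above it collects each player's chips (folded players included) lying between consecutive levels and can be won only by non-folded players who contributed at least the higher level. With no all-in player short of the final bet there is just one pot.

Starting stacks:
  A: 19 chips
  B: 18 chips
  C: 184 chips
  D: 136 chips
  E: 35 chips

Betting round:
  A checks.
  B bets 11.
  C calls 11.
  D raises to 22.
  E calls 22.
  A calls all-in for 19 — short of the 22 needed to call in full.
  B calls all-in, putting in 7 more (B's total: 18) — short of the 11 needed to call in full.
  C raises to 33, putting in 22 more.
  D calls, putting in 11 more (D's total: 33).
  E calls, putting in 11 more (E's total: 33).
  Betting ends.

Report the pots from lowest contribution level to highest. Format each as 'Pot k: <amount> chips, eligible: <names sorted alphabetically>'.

Contributions: A=19, B=18, C=33, D=33, E=33
Pot levels (distinct totals of non-folded players): 18, 19, 33
Layer 1-18: 18 each from A, B, C, D, E = 18*5 = 90 chips; eligible A, B, C, D, E
Layer 19-19: 1 each from A, C, D, E = 1*4 = 4 chips; eligible A, C, D, E
Layer 20-33: 14 each from C, D, E = 14*3 = 42 chips; eligible C, D, E

Pot 1: 90 chips, eligible: A, B, C, D, E
Pot 2: 4 chips, eligible: A, C, D, E
Pot 3: 42 chips, eligible: C, D, E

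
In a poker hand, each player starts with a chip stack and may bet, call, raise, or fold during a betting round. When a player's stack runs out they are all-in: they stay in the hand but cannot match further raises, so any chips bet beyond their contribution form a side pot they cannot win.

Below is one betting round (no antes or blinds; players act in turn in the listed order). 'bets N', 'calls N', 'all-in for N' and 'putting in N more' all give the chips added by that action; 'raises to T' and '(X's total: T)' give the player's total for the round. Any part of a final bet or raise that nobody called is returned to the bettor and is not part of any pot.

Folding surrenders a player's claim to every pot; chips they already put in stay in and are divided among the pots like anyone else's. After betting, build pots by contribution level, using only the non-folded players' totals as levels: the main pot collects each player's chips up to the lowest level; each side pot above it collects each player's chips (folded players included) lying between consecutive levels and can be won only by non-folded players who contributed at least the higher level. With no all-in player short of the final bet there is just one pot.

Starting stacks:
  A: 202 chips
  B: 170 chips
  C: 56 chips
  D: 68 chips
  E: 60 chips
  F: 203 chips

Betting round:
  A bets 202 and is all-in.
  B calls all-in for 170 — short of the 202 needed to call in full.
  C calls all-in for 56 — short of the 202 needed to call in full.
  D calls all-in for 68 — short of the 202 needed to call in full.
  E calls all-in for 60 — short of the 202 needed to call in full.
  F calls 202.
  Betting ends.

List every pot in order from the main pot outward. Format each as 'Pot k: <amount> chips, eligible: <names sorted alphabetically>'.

Pot 1: 336 chips, eligible: A, B, C, D, E, F
Pot 2: 20 chips, eligible: A, B, D, E, F
Pot 3: 32 chips, eligible: A, B, D, F
Pot 4: 306 chips, eligible: A, B, F
Pot 5: 64 chips, eligible: A, F

Derivation:
Contributions: A=202, B=170, C=56, D=68, E=60, F=202
Pot levels (distinct totals of non-folded players): 56, 60, 68, 170, 202
Layer 1-56: 56 each from A, B, C, D, E, F = 56*6 = 336 chips; eligible A, B, C, D, E, F
Layer 57-60: 4 each from A, B, D, E, F = 4*5 = 20 chips; eligible A, B, D, E, F
Layer 61-68: 8 each from A, B, D, F = 8*4 = 32 chips; eligible A, B, D, F
Layer 69-170: 102 each from A, B, F = 102*3 = 306 chips; eligible A, B, F
Layer 171-202: 32 each from A, F = 32*2 = 64 chips; eligible A, F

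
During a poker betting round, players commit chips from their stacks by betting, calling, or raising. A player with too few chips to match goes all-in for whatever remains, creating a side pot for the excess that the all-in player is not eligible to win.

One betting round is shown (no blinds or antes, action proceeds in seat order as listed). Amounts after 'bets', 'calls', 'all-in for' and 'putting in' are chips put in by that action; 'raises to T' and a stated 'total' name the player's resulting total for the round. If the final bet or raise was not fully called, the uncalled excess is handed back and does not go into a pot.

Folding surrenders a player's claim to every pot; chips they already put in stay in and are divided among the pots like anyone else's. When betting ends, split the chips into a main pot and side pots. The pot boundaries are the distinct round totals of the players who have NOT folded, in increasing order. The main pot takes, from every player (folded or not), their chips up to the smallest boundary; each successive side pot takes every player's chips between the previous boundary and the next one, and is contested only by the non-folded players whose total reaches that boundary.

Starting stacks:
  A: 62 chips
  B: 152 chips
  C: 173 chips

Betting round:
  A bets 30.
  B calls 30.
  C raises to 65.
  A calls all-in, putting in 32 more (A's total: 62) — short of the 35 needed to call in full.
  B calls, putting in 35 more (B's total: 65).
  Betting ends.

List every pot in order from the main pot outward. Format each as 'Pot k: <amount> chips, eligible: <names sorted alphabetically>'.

Pot 1: 186 chips, eligible: A, B, C
Pot 2: 6 chips, eligible: B, C

Derivation:
Contributions: A=62, B=65, C=65
Pot levels (distinct totals of non-folded players): 62, 65
Layer 1-62: 62 each from A, B, C = 62*3 = 186 chips; eligible A, B, C
Layer 63-65: 3 each from B, C = 3*2 = 6 chips; eligible B, C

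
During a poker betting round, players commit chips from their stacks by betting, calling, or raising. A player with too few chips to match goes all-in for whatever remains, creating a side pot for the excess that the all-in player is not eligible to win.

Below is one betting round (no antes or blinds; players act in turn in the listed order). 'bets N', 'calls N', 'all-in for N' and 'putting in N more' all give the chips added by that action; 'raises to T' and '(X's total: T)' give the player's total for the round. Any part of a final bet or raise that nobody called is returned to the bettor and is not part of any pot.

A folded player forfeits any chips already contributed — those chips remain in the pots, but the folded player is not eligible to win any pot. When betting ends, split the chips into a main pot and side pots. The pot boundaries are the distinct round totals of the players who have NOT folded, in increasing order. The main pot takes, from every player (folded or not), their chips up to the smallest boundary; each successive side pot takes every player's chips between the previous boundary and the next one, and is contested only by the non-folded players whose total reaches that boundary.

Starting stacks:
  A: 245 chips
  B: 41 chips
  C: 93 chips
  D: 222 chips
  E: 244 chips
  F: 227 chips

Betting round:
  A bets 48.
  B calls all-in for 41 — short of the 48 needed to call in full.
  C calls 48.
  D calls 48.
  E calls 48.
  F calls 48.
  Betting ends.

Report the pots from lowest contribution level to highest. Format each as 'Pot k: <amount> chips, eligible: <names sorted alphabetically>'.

Pot 1: 246 chips, eligible: A, B, C, D, E, F
Pot 2: 35 chips, eligible: A, C, D, E, F

Derivation:
Contributions: A=48, B=41, C=48, D=48, E=48, F=48
Pot levels (distinct totals of non-folded players): 41, 48
Layer 1-41: 41 each from A, B, C, D, E, F = 41*6 = 246 chips; eligible A, B, C, D, E, F
Layer 42-48: 7 each from A, C, D, E, F = 7*5 = 35 chips; eligible A, C, D, E, F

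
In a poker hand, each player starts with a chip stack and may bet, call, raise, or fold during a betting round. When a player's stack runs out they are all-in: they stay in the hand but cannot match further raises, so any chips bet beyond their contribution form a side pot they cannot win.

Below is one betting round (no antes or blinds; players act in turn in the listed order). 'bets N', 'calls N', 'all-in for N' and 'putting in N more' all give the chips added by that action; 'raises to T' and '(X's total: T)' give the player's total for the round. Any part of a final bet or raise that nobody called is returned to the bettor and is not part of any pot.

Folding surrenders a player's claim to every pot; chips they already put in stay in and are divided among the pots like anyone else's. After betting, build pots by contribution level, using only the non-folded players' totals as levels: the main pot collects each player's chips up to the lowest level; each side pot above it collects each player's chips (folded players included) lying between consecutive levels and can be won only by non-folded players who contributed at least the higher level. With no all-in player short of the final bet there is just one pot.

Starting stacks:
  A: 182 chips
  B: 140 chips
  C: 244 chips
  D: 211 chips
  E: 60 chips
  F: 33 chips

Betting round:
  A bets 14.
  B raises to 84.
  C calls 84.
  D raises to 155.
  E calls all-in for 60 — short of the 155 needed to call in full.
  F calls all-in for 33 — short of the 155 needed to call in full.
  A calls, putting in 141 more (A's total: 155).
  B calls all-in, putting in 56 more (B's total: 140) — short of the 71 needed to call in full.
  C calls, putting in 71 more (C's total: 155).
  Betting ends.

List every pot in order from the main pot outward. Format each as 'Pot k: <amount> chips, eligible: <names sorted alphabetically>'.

Pot 1: 198 chips, eligible: A, B, C, D, E, F
Pot 2: 135 chips, eligible: A, B, C, D, E
Pot 3: 320 chips, eligible: A, B, C, D
Pot 4: 45 chips, eligible: A, C, D

Derivation:
Contributions: A=155, B=140, C=155, D=155, E=60, F=33
Pot levels (distinct totals of non-folded players): 33, 60, 140, 155
Layer 1-33: 33 each from A, B, C, D, E, F = 33*6 = 198 chips; eligible A, B, C, D, E, F
Layer 34-60: 27 each from A, B, C, D, E = 27*5 = 135 chips; eligible A, B, C, D, E
Layer 61-140: 80 each from A, B, C, D = 80*4 = 320 chips; eligible A, B, C, D
Layer 141-155: 15 each from A, C, D = 15*3 = 45 chips; eligible A, C, D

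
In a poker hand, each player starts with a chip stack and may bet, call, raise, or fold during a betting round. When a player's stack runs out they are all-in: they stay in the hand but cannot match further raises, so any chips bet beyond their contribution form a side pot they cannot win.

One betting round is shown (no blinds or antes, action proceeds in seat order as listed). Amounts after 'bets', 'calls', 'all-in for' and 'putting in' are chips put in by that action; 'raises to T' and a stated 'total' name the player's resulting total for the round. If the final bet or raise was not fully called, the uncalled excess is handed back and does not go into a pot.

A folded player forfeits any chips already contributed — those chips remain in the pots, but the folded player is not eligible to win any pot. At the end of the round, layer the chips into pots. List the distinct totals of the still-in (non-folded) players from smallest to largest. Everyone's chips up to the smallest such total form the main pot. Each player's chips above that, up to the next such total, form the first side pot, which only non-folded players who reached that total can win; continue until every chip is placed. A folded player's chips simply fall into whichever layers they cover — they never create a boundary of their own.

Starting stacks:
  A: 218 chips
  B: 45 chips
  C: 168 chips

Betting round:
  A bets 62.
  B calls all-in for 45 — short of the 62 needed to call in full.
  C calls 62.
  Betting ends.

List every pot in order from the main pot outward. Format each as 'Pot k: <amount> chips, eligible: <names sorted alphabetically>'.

Contributions: A=62, B=45, C=62
Pot levels (distinct totals of non-folded players): 45, 62
Layer 1-45: 45 each from A, B, C = 45*3 = 135 chips; eligible A, B, C
Layer 46-62: 17 each from A, C = 17*2 = 34 chips; eligible A, C

Pot 1: 135 chips, eligible: A, B, C
Pot 2: 34 chips, eligible: A, C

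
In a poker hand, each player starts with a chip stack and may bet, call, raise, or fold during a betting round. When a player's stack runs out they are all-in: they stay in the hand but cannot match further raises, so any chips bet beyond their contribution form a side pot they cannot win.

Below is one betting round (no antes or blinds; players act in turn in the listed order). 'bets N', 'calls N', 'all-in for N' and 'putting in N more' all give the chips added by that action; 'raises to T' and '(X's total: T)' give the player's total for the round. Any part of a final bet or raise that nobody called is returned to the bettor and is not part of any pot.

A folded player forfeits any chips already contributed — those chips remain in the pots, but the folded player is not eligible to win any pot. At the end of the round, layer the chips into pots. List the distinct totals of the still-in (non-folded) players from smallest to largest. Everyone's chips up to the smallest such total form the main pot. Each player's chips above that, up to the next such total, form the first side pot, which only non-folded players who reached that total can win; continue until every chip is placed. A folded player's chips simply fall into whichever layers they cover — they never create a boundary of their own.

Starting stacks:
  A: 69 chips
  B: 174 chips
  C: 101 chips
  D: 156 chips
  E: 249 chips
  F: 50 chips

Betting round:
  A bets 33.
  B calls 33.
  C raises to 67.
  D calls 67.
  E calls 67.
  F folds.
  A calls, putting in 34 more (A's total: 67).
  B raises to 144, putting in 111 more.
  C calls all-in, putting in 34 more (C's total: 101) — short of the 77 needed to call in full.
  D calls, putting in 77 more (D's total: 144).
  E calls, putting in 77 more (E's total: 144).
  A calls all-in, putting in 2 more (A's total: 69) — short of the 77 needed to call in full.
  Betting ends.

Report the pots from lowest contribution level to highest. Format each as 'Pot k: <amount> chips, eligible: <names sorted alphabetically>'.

Contributions: A=69, B=144, C=101, D=144, E=144
Folded: F
Pot levels (distinct totals of non-folded players): 69, 101, 144
Layer 1-69: 69 each from A, B, C, D, E = 69*5 = 345 chips; eligible A, B, C, D, E
Layer 70-101: 32 each from B, C, D, E = 32*4 = 128 chips; eligible B, C, D, E
Layer 102-144: 43 each from B, D, E = 43*3 = 129 chips; eligible B, D, E

Pot 1: 345 chips, eligible: A, B, C, D, E
Pot 2: 128 chips, eligible: B, C, D, E
Pot 3: 129 chips, eligible: B, D, E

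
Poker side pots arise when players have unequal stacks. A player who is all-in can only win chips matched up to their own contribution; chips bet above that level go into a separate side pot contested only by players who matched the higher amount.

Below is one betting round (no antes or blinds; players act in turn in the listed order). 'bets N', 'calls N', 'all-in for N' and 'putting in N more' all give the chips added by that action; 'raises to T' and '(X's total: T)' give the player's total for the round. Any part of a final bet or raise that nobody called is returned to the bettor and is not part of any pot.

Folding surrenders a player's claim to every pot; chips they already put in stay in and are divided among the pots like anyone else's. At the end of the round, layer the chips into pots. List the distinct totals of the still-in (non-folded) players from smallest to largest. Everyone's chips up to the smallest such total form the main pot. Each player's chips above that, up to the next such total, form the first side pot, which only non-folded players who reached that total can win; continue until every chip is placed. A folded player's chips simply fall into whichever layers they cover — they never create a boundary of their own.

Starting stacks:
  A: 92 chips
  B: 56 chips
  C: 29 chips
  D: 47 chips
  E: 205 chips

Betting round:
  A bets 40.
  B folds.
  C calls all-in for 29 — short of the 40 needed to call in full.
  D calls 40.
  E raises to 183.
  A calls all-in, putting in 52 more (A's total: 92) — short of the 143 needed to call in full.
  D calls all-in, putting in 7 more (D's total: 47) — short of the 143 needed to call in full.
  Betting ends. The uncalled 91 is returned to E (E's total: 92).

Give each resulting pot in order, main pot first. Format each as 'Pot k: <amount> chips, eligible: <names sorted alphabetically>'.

Pot 1: 116 chips, eligible: A, C, D, E
Pot 2: 54 chips, eligible: A, D, E
Pot 3: 90 chips, eligible: A, E

Derivation:
Contributions (after 91 returned to E): A=92, C=29, D=47, E=92
Folded: B
Pot levels (distinct totals of non-folded players): 29, 47, 92
Layer 1-29: 29 each from A, C, D, E = 29*4 = 116 chips; eligible A, C, D, E
Layer 30-47: 18 each from A, D, E = 18*3 = 54 chips; eligible A, D, E
Layer 48-92: 45 each from A, E = 45*2 = 90 chips; eligible A, E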